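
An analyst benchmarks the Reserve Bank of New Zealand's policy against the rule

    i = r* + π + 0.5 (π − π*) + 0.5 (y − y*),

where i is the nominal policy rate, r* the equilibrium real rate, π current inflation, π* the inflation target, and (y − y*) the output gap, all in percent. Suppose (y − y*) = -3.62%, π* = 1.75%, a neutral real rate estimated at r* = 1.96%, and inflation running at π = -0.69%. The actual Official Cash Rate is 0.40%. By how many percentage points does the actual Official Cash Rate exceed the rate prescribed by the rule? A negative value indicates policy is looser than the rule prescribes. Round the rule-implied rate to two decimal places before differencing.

i = 1.96 + (-0.69) + 0.5 × (-0.69 − 1.75) + 0.5 × (-3.62)
   = 1.96 − 0.69 − 1.22 − 1.81 = -1.76
Deviation = 0.40 − (-1.76) = 2.16 pp.

2.16 pp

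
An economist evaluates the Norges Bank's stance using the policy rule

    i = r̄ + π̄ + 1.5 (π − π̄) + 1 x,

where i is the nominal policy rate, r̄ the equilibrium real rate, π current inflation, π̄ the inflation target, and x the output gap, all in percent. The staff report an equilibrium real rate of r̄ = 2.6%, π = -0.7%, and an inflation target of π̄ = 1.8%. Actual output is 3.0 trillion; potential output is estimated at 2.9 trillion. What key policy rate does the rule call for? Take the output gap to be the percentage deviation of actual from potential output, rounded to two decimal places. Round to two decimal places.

Output gap = 100 × (3.0 − 2.9) / 2.9 = 3.45%.
i = 2.60 + 1.80 + 1.5 × (-0.70 − 1.80) + 1 × 3.45
   = 2.60 + 1.8 − 3.75 + 3.45 = 4.10

4.10%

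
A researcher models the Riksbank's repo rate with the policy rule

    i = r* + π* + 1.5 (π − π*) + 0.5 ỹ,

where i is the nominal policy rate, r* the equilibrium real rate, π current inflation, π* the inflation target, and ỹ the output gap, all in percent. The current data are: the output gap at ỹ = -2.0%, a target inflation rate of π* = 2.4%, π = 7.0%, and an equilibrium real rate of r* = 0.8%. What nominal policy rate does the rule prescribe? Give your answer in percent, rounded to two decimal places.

i = 0.8 + 2.4 + 1.5 × (7.0 − 2.4) + 0.5 × (-2.0)
   = 0.8 + 2.4 + 6.9 − 1 = 9.10

9.10%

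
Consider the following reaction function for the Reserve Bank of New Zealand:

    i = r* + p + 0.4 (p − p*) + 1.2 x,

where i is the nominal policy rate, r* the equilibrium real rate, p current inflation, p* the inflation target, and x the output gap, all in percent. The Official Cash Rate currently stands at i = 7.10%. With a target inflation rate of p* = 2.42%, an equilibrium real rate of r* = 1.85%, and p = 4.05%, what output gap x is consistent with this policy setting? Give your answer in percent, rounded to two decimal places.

1.2 x = 7.10 − 1.85 − 4.05 − 0.4 × (4.05 − 2.42) = 0.548
x = 0.548 / 1.2 = 0.46

0.46%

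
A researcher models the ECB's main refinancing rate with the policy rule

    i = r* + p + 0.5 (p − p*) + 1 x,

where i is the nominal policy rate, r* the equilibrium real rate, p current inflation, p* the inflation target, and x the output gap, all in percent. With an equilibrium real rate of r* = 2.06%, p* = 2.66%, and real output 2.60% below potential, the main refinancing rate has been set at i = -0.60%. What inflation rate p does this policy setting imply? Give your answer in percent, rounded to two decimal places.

Output 2.60% below potential → x = -2.60.
Collecting p: i = r* + (1 + 0.5) p − 0.5 p* + 1 x
1.5 p = -0.60 − 2.06 + 0.5 × 2.66 − 1 × (-2.60) = 1.27
p = 1.27 / 1.5 = 0.85

0.85%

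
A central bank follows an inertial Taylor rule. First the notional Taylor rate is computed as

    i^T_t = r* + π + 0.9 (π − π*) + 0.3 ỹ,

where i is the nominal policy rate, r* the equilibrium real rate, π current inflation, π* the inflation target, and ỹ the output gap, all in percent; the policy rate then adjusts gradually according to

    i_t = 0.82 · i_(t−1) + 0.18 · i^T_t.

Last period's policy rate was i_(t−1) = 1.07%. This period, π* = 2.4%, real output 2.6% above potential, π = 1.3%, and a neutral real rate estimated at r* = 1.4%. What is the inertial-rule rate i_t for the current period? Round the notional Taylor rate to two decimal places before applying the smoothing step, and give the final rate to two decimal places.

1.33%

Output 2.6% above potential → ỹ = 2.6.
i^T_t = 1.4 + 1.3 + 0.9 × (1.3 − 2.4) + 0.3 × 2.6
   = 1.4 + 1.3 − 0.99 + 0.78 = 2.49
i_t = 0.82 × 1.07 + 0.18 × 2.49 = 0.8774 + 0.4482 = 1.33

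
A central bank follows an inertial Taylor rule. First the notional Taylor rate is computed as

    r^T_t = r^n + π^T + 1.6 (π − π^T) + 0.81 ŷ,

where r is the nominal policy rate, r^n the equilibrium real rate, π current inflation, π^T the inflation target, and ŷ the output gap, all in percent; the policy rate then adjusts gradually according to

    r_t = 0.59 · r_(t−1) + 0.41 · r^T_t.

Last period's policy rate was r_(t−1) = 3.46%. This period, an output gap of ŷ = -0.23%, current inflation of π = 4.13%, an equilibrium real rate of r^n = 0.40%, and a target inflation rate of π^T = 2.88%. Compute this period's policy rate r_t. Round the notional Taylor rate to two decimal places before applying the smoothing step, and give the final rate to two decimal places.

4.13%

r^T_t = 0.40 + 2.88 + 1.6 × (4.13 − 2.88) + 0.81 × (-0.23)
   = 0.40 + 2.88 + 2 − 0.1863 = 5.09
r_t = 0.59 × 3.46 + 0.41 × 5.09 = 2.0414 + 2.0869 = 4.13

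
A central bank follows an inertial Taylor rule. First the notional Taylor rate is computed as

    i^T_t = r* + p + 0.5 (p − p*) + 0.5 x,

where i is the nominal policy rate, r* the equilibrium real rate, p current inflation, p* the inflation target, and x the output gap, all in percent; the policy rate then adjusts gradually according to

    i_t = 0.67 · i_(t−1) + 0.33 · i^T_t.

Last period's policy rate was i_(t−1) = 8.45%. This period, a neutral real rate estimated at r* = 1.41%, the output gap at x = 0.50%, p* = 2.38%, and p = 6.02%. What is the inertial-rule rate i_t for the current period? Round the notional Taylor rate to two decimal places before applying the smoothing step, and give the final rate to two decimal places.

i^T_t = 1.41 + 6.02 + 0.5 × (6.02 − 2.38) + 0.5 × 0.50
   = 1.41 + 6.02 + 1.82 + 0.25 = 9.50
i_t = 0.67 × 8.45 + 0.33 × 9.50 = 5.6615 + 3.135 = 8.80

8.80%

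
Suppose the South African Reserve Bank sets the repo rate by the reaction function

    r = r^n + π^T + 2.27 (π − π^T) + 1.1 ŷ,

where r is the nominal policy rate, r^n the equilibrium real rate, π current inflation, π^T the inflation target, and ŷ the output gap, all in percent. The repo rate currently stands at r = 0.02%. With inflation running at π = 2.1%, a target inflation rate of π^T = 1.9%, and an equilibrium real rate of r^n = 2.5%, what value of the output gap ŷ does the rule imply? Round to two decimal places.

-4.39%

1.1 ŷ = 0.02 − 2.5 − 1.9 − 2.27 × (2.1 − 1.9) = -4.834
ŷ = -4.834 / 1.1 = -4.39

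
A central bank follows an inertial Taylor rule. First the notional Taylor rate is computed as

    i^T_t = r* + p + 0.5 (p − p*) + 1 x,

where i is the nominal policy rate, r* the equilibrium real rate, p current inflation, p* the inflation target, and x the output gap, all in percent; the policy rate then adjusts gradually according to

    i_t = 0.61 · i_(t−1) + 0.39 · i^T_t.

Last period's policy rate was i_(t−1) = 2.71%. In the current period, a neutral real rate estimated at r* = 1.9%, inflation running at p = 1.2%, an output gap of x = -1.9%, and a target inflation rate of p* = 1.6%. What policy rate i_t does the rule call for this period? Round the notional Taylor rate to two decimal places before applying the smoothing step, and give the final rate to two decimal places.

2.04%

i^T_t = 1.9 + 1.2 + 0.5 × (1.2 − 1.6) + 1 × (-1.9)
   = 1.9 + 1.2 − 0.2 − 1.9 = 1.00
i_t = 0.61 × 2.71 + 0.39 × 1.00 = 1.6531 + 0.39 = 2.04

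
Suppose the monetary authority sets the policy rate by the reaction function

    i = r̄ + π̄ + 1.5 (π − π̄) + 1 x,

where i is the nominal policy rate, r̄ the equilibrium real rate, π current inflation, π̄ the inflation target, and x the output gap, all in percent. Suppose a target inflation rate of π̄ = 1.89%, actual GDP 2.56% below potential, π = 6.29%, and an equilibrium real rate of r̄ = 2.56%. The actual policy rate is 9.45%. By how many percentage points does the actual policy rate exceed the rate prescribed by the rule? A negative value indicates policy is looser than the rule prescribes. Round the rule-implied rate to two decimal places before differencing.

0.96 pp

Output 2.56% below potential → x = -2.56.
i = 2.56 + 1.89 + 1.5 × (6.29 − 1.89) + 1 × (-2.56)
   = 2.56 + 1.89 + 6.6 − 2.56 = 8.49
Deviation = 9.45 − 8.49 = 0.96 pp.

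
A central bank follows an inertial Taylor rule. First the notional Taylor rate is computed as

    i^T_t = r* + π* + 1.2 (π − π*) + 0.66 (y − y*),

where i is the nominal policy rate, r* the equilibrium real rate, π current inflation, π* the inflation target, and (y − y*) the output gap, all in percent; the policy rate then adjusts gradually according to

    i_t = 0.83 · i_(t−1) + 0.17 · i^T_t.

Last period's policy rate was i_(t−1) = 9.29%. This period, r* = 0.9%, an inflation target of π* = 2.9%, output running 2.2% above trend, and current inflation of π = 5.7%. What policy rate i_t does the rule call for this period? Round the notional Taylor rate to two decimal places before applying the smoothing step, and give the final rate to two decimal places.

9.17%

Output 2.2% above potential → (y − y*) = 2.2.
i^T_t = 0.9 + 2.9 + 1.2 × (5.7 − 2.9) + 0.66 × 2.2
   = 0.9 + 2.9 + 3.36 + 1.452 = 8.61
i_t = 0.83 × 9.29 + 0.17 × 8.61 = 7.7107 + 1.4637 = 9.17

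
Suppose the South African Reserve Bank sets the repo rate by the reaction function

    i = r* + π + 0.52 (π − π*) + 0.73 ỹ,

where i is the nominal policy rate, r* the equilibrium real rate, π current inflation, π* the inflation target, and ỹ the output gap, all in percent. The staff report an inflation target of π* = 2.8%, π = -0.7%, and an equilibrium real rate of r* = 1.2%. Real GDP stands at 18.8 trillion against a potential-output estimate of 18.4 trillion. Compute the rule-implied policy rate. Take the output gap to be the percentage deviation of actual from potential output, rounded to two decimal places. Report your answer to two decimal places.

0.26%

Output gap = 100 × (18.8 − 18.4) / 18.4 = 2.17%.
i = 1.20 + (-0.70) + 0.52 × (-0.70 − 2.80) + 0.73 × 2.17
   = 1.20 − 0.7 − 1.82 + 1.5841 = 0.26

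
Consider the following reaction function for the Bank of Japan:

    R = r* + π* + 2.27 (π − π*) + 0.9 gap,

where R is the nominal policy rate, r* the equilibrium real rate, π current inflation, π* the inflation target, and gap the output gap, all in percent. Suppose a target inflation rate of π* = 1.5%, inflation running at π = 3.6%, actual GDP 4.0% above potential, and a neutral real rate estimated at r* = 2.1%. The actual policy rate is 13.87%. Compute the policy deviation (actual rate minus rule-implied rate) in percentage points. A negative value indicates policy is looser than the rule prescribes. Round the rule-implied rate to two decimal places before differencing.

Output 4.0% above potential → gap = 4.0.
R = 2.1 + 1.5 + 2.27 × (3.6 − 1.5) + 0.9 × 4.0
   = 2.1 + 1.5 + 4.767 + 3.6 = 11.97
Deviation = 13.87 − 11.97 = 1.90 pp.

1.90 pp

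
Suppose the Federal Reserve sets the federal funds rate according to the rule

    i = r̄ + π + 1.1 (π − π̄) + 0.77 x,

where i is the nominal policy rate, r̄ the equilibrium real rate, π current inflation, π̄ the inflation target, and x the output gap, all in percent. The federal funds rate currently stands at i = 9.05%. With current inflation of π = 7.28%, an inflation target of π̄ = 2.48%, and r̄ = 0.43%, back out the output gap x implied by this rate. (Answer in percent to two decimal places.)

0.77 x = 9.05 − 0.43 − 7.28 − 1.1 × (7.28 − 2.48) = -3.94
x = -3.94 / 0.77 = -5.12

-5.12%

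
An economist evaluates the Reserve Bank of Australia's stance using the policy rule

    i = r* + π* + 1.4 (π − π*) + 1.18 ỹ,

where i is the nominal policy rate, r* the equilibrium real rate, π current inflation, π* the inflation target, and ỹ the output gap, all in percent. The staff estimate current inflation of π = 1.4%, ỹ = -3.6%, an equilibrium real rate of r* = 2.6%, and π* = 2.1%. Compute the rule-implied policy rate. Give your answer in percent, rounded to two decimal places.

-0.53%

i = 2.6 + 2.1 + 1.4 × (1.4 − 2.1) + 1.18 × (-3.6)
   = 2.6 + 2.1 − 0.98 − 4.248 = -0.53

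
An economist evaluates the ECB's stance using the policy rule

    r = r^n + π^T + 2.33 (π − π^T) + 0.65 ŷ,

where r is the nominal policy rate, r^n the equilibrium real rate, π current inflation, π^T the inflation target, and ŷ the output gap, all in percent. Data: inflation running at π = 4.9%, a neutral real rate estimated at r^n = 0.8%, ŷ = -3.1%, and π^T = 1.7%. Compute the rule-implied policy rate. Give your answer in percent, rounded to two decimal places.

r = 0.8 + 1.7 + 2.33 × (4.9 − 1.7) + 0.65 × (-3.1)
   = 0.8 + 1.7 + 7.456 − 2.015 = 7.94

7.94%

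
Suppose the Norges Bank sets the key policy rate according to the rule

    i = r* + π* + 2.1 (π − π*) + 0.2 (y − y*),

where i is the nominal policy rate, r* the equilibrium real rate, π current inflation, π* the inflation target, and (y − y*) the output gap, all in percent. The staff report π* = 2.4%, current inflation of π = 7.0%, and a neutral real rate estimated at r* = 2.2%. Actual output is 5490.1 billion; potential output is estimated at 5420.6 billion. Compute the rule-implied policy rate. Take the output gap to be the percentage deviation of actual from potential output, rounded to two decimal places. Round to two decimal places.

Output gap = 100 × (5490.1 − 5420.6) / 5420.6 = 1.28%.
i = 2.20 + 2.40 + 2.1 × (7.00 − 2.40) + 0.2 × 1.28
   = 2.20 + 2.4 + 9.66 + 0.256 = 14.52

14.52%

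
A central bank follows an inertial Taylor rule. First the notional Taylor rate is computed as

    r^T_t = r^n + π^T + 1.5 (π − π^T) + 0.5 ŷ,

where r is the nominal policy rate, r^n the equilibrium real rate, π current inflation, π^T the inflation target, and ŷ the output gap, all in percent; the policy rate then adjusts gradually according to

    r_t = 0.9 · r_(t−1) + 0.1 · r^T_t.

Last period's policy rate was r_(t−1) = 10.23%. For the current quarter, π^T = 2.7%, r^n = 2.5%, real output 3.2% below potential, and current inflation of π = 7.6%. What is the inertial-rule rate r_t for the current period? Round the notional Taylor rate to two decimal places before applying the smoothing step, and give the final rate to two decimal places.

10.30%

Output 3.2% below potential → ŷ = -3.2.
r^T_t = 2.5 + 2.7 + 1.5 × (7.6 − 2.7) + 0.5 × (-3.2)
   = 2.5 + 2.7 + 7.35 − 1.6 = 10.95
r_t = 0.9 × 10.23 + 0.1 × 10.95 = 9.207 + 1.095 = 10.30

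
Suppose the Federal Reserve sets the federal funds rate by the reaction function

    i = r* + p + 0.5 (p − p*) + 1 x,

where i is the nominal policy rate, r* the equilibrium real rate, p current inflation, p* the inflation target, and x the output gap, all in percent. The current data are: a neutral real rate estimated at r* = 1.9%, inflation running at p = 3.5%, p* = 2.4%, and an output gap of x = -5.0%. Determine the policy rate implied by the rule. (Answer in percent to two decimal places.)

i = 1.9 + 3.5 + 0.5 × (3.5 − 2.4) + 1 × (-5.0)
   = 1.9 + 3.5 + 0.55 − 5 = 0.95

0.95%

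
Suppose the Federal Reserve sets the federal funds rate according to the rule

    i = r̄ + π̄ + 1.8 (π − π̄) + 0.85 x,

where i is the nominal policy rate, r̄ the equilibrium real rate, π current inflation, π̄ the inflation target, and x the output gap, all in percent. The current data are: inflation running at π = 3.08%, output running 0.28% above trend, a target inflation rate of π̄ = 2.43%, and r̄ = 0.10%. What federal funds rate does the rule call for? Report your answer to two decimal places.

3.94%

Output 0.28% above potential → x = 0.28.
i = 0.10 + 2.43 + 1.8 × (3.08 − 2.43) + 0.85 × 0.28
   = 0.10 + 2.43 + 1.17 + 0.238 = 3.94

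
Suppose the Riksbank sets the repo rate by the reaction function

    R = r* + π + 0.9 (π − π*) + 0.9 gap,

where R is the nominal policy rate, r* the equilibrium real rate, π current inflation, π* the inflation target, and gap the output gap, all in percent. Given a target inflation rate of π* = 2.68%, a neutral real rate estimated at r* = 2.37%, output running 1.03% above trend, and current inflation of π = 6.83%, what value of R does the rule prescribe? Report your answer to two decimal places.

13.86%

Output 1.03% above potential → gap = 1.03.
R = 2.37 + 6.83 + 0.9 × (6.83 − 2.68) + 0.9 × 1.03
   = 2.37 + 6.83 + 3.735 + 0.927 = 13.86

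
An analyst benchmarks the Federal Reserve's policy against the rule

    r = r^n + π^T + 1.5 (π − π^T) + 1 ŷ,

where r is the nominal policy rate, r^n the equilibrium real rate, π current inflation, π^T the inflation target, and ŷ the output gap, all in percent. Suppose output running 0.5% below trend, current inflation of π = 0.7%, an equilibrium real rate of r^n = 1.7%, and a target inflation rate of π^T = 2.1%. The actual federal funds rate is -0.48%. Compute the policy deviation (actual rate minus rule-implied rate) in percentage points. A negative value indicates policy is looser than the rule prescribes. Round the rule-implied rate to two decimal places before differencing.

Output 0.5% below potential → ŷ = -0.5.
r = 1.7 + 2.1 + 1.5 × (0.7 − 2.1) + 1 × (-0.5)
   = 1.7 + 2.1 − 2.1 − 0.5 = 1.20
Deviation = -0.48 − 1.20 = -1.68 pp.

-1.68 pp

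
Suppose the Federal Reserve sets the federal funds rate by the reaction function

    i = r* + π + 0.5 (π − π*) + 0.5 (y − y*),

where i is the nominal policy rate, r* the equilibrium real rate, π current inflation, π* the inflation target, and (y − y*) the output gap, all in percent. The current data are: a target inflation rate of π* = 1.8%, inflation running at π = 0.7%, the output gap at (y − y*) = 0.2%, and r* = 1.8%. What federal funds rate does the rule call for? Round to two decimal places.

2.05%

i = 1.8 + 0.7 + 0.5 × (0.7 − 1.8) + 0.5 × 0.2
   = 1.8 + 0.7 − 0.55 + 0.1 = 2.05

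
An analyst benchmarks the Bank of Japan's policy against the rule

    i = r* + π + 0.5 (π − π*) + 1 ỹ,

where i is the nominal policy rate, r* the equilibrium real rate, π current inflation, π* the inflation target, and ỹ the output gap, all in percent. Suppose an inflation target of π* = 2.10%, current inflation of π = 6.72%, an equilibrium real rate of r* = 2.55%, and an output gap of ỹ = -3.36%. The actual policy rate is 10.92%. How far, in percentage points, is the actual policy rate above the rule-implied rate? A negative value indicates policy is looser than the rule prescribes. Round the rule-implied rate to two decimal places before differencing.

2.70 pp

i = 2.55 + 6.72 + 0.5 × (6.72 − 2.10) + 1 × (-3.36)
   = 2.55 + 6.72 + 2.31 − 3.36 = 8.22
Deviation = 10.92 − 8.22 = 2.70 pp.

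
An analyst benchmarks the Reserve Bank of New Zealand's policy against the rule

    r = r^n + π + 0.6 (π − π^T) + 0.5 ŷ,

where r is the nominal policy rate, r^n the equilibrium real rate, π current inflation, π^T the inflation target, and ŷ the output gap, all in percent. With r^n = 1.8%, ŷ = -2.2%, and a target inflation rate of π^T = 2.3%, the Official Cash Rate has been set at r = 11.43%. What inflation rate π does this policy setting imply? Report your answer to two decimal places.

Collecting π: r = r^n + (1 + 0.6) π − 0.6 π^T + 0.5 ŷ
1.6 π = 11.43 − 1.8 + 0.6 × 2.3 − 0.5 × (-2.2) = 12.11
π = 12.11 / 1.6 = 7.57

7.57%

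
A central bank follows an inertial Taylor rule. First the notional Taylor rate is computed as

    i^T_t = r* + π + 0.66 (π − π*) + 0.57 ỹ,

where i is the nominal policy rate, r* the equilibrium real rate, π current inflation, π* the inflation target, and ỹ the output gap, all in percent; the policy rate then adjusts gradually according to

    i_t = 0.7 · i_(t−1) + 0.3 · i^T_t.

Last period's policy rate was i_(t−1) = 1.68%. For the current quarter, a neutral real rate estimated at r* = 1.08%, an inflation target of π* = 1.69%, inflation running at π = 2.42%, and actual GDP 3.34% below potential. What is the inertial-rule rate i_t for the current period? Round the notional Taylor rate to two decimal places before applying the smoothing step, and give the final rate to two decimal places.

1.80%

Output 3.34% below potential → ỹ = -3.34.
i^T_t = 1.08 + 2.42 + 0.66 × (2.42 − 1.69) + 0.57 × (-3.34)
   = 1.08 + 2.42 + 0.4818 − 1.9038 = 2.08
i_t = 0.7 × 1.68 + 0.3 × 2.08 = 1.176 + 0.624 = 1.80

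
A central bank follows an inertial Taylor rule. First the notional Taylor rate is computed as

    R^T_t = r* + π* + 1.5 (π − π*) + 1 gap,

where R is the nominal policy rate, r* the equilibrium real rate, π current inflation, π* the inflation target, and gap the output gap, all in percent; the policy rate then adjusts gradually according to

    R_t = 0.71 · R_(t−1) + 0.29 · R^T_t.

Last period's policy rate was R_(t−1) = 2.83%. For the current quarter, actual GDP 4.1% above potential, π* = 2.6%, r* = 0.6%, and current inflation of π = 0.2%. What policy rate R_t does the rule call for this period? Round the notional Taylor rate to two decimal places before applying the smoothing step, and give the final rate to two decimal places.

3.08%

Output 4.1% above potential → gap = 4.1.
R^T_t = 0.6 + 2.6 + 1.5 × (0.2 − 2.6) + 1 × 4.1
   = 0.6 + 2.6 − 3.6 + 4.1 = 3.70
R_t = 0.71 × 2.83 + 0.29 × 3.70 = 2.0093 + 1.073 = 3.08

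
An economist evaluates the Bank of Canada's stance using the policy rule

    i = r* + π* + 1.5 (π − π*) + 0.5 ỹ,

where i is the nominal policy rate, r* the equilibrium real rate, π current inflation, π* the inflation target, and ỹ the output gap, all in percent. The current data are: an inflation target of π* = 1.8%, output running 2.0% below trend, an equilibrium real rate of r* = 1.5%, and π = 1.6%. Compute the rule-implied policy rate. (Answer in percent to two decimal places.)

Output 2.0% below potential → ỹ = -2.0.
i = 1.5 + 1.8 + 1.5 × (1.6 − 1.8) + 0.5 × (-2.0)
   = 1.5 + 1.8 − 0.3 − 1 = 2.00

2.00%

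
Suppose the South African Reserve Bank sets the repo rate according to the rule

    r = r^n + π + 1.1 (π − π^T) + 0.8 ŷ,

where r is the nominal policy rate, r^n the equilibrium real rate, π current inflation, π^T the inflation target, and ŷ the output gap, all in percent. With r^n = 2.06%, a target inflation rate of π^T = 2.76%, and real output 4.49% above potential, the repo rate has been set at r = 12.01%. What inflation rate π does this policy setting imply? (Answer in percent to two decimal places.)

Output 4.49% above potential → ŷ = 4.49.
Collecting π: r = r^n + (1 + 1.1) π − 1.1 π^T + 0.8 ŷ
2.1 π = 12.01 − 2.06 + 1.1 × 2.76 − 0.8 × 4.49 = 9.394
π = 9.394 / 2.1 = 4.47

4.47%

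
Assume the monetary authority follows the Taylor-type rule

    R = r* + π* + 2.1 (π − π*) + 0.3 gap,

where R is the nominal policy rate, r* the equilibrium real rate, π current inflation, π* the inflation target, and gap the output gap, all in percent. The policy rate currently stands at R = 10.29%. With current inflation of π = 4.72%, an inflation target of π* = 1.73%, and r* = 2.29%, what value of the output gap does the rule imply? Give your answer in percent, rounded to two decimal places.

0.3 gap = 10.29 − 2.29 − 1.73 − 2.1 × (4.72 − 1.73) = -0.009
gap = -0.009 / 0.3 = -0.03

-0.03%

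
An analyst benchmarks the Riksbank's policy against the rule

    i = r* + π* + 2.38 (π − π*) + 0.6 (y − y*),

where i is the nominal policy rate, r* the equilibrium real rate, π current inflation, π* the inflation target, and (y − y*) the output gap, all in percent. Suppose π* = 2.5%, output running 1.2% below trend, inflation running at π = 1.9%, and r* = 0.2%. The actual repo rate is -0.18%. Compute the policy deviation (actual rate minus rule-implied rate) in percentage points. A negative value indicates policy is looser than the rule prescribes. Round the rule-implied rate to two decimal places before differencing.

Output 1.2% below potential → (y − y*) = -1.2.
i = 0.2 + 2.5 + 2.38 × (1.9 − 2.5) + 0.6 × (-1.2)
   = 0.2 + 2.5 − 1.428 − 0.72 = 0.55
Deviation = -0.18 − 0.55 = -0.73 pp.

-0.73 pp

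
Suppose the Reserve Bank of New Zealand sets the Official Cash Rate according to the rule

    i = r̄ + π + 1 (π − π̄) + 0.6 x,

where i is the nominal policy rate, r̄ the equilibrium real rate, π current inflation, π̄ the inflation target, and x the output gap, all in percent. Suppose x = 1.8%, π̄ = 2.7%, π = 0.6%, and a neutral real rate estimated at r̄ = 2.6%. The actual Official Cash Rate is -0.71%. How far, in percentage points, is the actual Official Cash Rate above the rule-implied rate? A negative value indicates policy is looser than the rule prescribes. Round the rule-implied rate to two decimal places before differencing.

i = 2.6 + 0.6 + 1 × (0.6 − 2.7) + 0.6 × 1.8
   = 2.6 + 0.6 − 2.1 + 1.08 = 2.18
Deviation = -0.71 − 2.18 = -2.89 pp.

-2.89 pp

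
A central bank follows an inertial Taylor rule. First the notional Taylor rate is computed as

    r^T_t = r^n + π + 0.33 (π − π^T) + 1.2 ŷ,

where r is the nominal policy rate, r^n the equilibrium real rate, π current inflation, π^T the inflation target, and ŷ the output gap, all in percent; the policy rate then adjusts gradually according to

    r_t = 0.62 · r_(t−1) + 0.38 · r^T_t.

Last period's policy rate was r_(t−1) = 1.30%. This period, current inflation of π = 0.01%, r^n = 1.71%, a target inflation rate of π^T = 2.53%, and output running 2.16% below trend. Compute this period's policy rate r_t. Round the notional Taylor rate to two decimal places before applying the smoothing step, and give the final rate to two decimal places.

0.16%

Output 2.16% below potential → ŷ = -2.16.
r^T_t = 1.71 + 0.01 + 0.33 × (0.01 − 2.53) + 1.2 × (-2.16)
   = 1.71 + 0.01 − 0.8316 − 2.592 = -1.70
r_t = 0.62 × 1.30 + 0.38 × (-1.70) = 0.806 − 0.646 = 0.16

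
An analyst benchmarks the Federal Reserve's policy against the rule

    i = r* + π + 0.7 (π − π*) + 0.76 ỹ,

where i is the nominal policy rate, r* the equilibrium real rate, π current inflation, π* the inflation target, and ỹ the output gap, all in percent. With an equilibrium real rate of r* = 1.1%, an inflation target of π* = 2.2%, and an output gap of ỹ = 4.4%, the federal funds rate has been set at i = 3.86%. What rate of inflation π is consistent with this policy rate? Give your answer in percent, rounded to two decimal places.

Collecting π: i = r* + (1 + 0.7) π − 0.7 π* + 0.76 ỹ
1.7 π = 3.86 − 1.1 + 0.7 × 2.2 − 0.76 × 4.4 = 0.956
π = 0.956 / 1.7 = 0.56

0.56%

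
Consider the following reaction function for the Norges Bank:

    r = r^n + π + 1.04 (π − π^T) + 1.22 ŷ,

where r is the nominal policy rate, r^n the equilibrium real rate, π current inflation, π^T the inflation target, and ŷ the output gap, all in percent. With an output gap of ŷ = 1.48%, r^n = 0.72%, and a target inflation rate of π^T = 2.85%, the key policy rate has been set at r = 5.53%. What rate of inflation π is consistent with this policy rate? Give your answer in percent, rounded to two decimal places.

2.93%

Collecting π: r = r^n + (1 + 1.04) π − 1.04 π^T + 1.22 ŷ
2.04 π = 5.53 − 0.72 + 1.04 × 2.85 − 1.22 × 1.48 = 5.9684
π = 5.9684 / 2.04 = 2.93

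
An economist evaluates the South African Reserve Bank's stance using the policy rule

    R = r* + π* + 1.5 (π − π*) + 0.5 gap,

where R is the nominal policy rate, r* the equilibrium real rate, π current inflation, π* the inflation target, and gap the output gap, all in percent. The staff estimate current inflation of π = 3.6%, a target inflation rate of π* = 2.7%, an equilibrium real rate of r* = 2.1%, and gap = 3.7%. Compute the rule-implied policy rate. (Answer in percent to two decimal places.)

8.00%

R = 2.1 + 2.7 + 1.5 × (3.6 − 2.7) + 0.5 × 3.7
   = 2.1 + 2.7 + 1.35 + 1.85 = 8.00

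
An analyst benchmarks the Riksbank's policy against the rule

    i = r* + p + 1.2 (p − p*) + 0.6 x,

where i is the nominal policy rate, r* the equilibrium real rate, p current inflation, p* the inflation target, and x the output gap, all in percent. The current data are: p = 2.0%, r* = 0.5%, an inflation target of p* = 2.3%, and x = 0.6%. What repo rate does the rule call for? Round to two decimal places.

i = 0.5 + 2.0 + 1.2 × (2.0 − 2.3) + 0.6 × 0.6
   = 0.5 + 2 − 0.36 + 0.36 = 2.50

2.50%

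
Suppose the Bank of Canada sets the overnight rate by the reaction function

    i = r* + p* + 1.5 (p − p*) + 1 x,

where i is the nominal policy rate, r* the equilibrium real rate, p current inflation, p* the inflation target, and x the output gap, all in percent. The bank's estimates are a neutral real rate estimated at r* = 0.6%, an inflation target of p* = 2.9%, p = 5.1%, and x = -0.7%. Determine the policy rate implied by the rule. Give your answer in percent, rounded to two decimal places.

i = 0.6 + 2.9 + 1.5 × (5.1 − 2.9) + 1 × (-0.7)
   = 0.6 + 2.9 + 3.3 − 0.7 = 6.10

6.10%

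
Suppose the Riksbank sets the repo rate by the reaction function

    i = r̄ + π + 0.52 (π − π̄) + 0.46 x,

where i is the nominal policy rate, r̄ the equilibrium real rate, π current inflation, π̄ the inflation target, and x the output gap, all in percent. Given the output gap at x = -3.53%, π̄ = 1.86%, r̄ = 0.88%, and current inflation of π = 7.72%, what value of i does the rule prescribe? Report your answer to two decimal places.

10.02%

i = 0.88 + 7.72 + 0.52 × (7.72 − 1.86) + 0.46 × (-3.53)
   = 0.88 + 7.72 + 3.0472 − 1.6238 = 10.02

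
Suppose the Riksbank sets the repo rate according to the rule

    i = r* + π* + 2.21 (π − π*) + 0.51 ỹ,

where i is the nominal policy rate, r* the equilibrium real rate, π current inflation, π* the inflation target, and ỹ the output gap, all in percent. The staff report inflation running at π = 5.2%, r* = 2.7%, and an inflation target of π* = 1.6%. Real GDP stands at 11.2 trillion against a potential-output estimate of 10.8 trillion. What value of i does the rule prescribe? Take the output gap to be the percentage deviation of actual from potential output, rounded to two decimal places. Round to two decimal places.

Output gap = 100 × (11.2 − 10.8) / 10.8 = 3.70%.
i = 2.70 + 1.60 + 2.21 × (5.20 − 1.60) + 0.51 × 3.70
   = 2.70 + 1.6 + 7.956 + 1.887 = 14.14

14.14%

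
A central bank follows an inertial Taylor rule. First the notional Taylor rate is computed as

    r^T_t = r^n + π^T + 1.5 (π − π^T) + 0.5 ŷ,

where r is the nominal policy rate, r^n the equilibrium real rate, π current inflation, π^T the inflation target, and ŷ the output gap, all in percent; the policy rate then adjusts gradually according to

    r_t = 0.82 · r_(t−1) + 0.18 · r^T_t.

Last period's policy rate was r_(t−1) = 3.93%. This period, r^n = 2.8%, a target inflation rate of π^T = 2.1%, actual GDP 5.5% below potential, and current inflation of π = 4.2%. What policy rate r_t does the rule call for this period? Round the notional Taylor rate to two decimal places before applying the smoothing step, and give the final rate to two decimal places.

4.18%

Output 5.5% below potential → ŷ = -5.5.
r^T_t = 2.8 + 2.1 + 1.5 × (4.2 − 2.1) + 0.5 × (-5.5)
   = 2.8 + 2.1 + 3.15 − 2.75 = 5.30
r_t = 0.82 × 3.93 + 0.18 × 5.30 = 3.2226 + 0.954 = 4.18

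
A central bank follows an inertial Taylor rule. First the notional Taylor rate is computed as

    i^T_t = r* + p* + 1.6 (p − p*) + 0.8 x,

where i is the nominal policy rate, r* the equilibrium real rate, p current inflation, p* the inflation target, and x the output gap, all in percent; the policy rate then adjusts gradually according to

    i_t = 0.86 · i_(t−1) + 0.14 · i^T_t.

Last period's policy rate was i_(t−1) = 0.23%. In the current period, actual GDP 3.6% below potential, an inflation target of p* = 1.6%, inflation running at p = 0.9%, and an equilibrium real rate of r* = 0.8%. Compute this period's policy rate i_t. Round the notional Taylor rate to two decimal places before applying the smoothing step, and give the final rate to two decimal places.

-0.03%

Output 3.6% below potential → x = -3.6.
i^T_t = 0.8 + 1.6 + 1.6 × (0.9 − 1.6) + 0.8 × (-3.6)
   = 0.8 + 1.6 − 1.12 − 2.88 = -1.60
i_t = 0.86 × 0.23 + 0.14 × (-1.60) = 0.1978 − 0.224 = -0.03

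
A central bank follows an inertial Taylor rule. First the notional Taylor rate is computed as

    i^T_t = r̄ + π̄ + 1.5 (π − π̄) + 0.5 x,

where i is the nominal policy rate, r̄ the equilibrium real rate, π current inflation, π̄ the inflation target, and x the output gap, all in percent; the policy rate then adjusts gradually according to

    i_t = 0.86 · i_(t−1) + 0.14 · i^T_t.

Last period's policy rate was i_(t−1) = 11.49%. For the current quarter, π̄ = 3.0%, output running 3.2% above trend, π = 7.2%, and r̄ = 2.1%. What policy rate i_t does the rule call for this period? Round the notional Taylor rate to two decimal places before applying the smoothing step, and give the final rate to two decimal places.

Output 3.2% above potential → x = 3.2.
i^T_t = 2.1 + 3.0 + 1.5 × (7.2 − 3.0) + 0.5 × 3.2
   = 2.1 + 3 + 6.3 + 1.6 = 13.00
i_t = 0.86 × 11.49 + 0.14 × 13.00 = 9.8814 + 1.82 = 11.70

11.70%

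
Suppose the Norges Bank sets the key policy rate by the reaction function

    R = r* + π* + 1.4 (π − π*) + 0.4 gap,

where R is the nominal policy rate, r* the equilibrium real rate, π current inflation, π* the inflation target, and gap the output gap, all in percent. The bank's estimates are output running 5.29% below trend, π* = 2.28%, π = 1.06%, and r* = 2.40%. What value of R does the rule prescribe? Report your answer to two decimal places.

0.86%

Output 5.29% below potential → gap = -5.29.
R = 2.40 + 2.28 + 1.4 × (1.06 − 2.28) + 0.4 × (-5.29)
   = 2.40 + 2.28 − 1.708 − 2.116 = 0.86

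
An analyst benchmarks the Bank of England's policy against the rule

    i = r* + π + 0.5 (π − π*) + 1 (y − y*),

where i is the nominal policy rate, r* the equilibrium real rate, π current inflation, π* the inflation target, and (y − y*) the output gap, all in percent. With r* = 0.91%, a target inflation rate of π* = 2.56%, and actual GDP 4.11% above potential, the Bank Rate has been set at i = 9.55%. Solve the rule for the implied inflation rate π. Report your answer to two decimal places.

3.87%

Output 4.11% above potential → (y − y*) = 4.11.
Collecting π: i = r* + (1 + 0.5) π − 0.5 π* + 1 (y − y*)
1.5 π = 9.55 − 0.91 + 0.5 × 2.56 − 1 × 4.11 = 5.81
π = 5.81 / 1.5 = 3.87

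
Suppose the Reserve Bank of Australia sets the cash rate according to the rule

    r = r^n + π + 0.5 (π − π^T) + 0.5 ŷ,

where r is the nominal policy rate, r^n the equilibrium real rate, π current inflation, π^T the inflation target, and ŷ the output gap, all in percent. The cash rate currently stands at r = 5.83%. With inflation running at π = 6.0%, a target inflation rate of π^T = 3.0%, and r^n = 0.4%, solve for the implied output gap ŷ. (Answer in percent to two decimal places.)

0.5 ŷ = 5.83 − 0.4 − 6.0 − 0.5 × (6.0 − 3.0) = -2.07
ŷ = -2.07 / 0.5 = -4.14

-4.14%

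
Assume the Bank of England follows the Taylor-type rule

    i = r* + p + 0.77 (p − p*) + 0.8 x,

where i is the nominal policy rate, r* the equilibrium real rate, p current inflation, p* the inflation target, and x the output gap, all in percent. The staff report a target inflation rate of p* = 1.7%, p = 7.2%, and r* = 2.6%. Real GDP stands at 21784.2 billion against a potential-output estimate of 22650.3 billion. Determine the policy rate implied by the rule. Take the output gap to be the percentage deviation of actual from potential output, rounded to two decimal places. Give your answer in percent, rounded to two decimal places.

10.98%

Output gap = 100 × (21784.2 − 22650.3) / 22650.3 = -3.82%.
i = 2.60 + 7.20 + 0.77 × (7.20 − 1.70) + 0.8 × (-3.82)
   = 2.60 + 7.2 + 4.235 − 3.056 = 10.98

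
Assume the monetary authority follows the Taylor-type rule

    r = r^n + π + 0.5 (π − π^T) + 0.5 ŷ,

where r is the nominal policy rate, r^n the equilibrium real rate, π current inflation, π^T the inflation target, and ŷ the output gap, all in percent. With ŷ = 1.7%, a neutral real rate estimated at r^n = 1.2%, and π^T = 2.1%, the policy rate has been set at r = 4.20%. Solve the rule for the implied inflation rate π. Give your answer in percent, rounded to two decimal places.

Collecting π: r = r^n + (1 + 0.5) π − 0.5 π^T + 0.5 ŷ
1.5 π = 4.20 − 1.2 + 0.5 × 2.1 − 0.5 × 1.7 = 3.2
π = 3.2 / 1.5 = 2.13

2.13%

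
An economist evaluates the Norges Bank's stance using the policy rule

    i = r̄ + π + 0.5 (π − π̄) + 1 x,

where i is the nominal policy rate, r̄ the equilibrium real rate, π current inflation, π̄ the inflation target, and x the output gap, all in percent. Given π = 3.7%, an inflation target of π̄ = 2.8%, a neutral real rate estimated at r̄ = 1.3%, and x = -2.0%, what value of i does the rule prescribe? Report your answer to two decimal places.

i = 1.3 + 3.7 + 0.5 × (3.7 − 2.8) + 1 × (-2.0)
   = 1.3 + 3.7 + 0.45 − 2 = 3.45

3.45%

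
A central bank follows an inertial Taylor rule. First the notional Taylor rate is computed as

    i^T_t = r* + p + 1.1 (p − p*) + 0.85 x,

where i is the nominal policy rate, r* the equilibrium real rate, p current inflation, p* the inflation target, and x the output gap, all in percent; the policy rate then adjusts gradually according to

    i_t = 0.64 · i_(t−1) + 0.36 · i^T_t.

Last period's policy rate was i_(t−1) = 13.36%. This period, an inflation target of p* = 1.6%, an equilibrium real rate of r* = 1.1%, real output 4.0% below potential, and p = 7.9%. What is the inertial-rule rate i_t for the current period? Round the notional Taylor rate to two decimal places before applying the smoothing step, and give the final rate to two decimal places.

13.06%

Output 4.0% below potential → x = -4.0.
i^T_t = 1.1 + 7.9 + 1.1 × (7.9 − 1.6) + 0.85 × (-4.0)
   = 1.1 + 7.9 + 6.93 − 3.4 = 12.53
i_t = 0.64 × 13.36 + 0.36 × 12.53 = 8.5504 + 4.5108 = 13.06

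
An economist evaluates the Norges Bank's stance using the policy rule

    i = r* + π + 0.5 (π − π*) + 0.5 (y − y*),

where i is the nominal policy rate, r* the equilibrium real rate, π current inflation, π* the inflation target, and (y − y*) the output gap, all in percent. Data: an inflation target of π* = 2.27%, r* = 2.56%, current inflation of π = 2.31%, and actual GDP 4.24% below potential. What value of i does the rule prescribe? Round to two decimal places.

Output 4.24% below potential → (y − y*) = -4.24.
i = 2.56 + 2.31 + 0.5 × (2.31 − 2.27) + 0.5 × (-4.24)
   = 2.56 + 2.31 + 0.02 − 2.12 = 2.77

2.77%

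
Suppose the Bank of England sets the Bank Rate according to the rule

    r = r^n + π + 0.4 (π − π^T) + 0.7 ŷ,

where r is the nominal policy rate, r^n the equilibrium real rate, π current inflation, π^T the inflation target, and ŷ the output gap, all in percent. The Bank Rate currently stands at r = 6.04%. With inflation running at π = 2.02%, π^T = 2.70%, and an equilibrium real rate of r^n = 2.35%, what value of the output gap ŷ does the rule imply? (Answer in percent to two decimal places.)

0.7 ŷ = 6.04 − 2.35 − 2.02 − 0.4 × (2.02 − 2.70) = 1.942
ŷ = 1.942 / 0.7 = 2.77

2.77%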